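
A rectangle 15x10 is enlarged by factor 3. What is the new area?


Original dimensions: 15 x 10
Enlargement factor = 3
New width = 15 * 3 = 45
New height = 10 * 3 = 30
New area = 45 * 30 = 1350

1350


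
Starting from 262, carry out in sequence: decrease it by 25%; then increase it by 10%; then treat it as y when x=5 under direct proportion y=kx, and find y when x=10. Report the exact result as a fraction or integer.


Start with 262.
Step 1: Decrease by 25%: 262 * 75/100 = 393/2
Step 2: Increase by 10%: 393/2 * 110/100 = 4323/20
Step 3: Direct prop: k = (4323/20)/5; new y = k*10 = 4323/20*10/5 = 4323/10
Final result = 4323/10

4323/10


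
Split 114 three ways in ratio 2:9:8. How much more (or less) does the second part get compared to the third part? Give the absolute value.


Total parts = 2 + 9 + 8 = 19
Value per part = 114 / 19 = 6
Shares: 2*6=12, 9*6=54, 8*6=48
Second share = 54, third share = 48
Difference = |54 - 48| = 6

6


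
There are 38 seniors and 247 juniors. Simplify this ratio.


Find GCD(38, 247)
GCD = 19
Divide both by 19: 38/19 = 2, 247/19 = 13
Simplified ratio = 2:13

2:13


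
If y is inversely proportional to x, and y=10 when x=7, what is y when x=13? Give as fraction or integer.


Inverse proportion: y = k/x
Find k: k = 7 * 10 = 70
Compute y at x=13: y = 70/13
y = 70/13

70/13


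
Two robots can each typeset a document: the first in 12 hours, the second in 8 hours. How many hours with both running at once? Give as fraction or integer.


Rate of A = 1/12 job per hour
Rate of B = 1/8 job per hour
Combined rate = 1/12 + 1/8
Find common denominator: (8 + 12)/(12*8) = 20/96
Combined rate = 5/24 job per hour
Time together = 1 / (5/24) = 24/5 hours

24/5


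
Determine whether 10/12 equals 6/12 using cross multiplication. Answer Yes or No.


Cross multiply to check 10/12 = 6/12
Left cross product: 10 * 12 = 120
Right cross product: 12 * 6 = 72
120 != 72
Not equal, so proportions differ => No

No


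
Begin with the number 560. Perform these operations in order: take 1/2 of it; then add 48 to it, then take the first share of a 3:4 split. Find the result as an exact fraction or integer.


Start with 560.
Step 1: Take 1/2: 560 * 1/2 = 280
Step 2: Add 48: 280+48=328; split 3:4 first = 328*3/7 = 984/7
Final result = 984/7

984/7


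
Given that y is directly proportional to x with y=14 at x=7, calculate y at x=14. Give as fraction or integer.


Direct proportion: y = kx
Find k: k = 14/7 = 2
Compute y at x=14: y = 2 * 14
y = 28

28


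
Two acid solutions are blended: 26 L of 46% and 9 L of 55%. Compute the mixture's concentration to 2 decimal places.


Solute in mixture 1 = 46% of 26 L = 26*46/100 = 299/25 L
Solute in mixture 2 = 55% of 9 L = 9*55/100 = 99/20 L
Total solute = 299/25 + 99/20 = 1691/100 L
Total volume = 26 + 9 = 35 L
Final concentration = 1691/100/35 * 100 = 48.31%

48.31


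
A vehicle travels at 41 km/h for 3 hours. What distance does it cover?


Using distance = speed * time
Speed = 41 km/h
Time = 3 hours
Distance = 41 * 3
= 123 km

123


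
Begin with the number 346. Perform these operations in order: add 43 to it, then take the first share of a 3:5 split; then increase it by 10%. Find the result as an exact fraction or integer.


Start with 346.
Step 1: Add 43: 346+43=389; split 3:5 first = 389*3/8 = 1167/8
Step 2: Increase by 10%: 1167/8 * 110/100 = 12837/80
Final result = 12837/80

12837/80


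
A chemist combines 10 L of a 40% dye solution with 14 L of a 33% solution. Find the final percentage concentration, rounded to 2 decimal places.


Solute in mixture 1 = 40% of 10 L = 10*40/100 = 4 L
Solute in mixture 2 = 33% of 14 L = 14*33/100 = 231/50 L
Total solute = 4 + 231/50 = 431/50 L
Total volume = 10 + 14 = 24 L
Final concentration = 431/50/24 * 100 = 35.92%

35.92


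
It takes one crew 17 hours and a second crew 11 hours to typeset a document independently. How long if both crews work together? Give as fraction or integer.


Rate of A = 1/17 job per hour
Rate of B = 1/11 job per hour
Combined rate = 1/17 + 1/11
Find common denominator: (11 + 17)/(17*11) = 28/187
Combined rate = 28/187 job per hour
Time together = 1 / (28/187) = 187/28 hours

187/28


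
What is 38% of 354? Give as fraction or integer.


Compute 38% of 354
Convert percentage: 38% = 38/100
Multiply: 354 * 38/100
= 13452/100
= 3363/25

3363/25


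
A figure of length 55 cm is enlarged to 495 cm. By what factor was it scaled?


Original length = 55 cm
Scaled length = 495 cm
Scale factor = 495 / 55
= 9

9


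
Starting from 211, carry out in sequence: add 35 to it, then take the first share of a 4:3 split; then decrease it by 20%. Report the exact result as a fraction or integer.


Start with 211.
Step 1: Add 35: 211+35=246; split 4:3 first = 246*4/7 = 984/7
Step 2: Decrease by 20%: 984/7 * 80/100 = 3936/35
Final result = 3936/35

3936/35


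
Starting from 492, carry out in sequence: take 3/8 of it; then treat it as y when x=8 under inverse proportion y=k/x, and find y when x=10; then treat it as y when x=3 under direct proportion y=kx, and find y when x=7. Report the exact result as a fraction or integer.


Start with 492.
Step 1: Take 3/8: 492 * 3/8 = 369/2
Step 2: Inverse prop: k = (369/2)*8; new y = k/10 = 369/2*8/10 = 738/5
Step 3: Direct prop: k = (738/5)/3; new y = k*7 = 738/5*7/3 = 1722/5
Final result = 1722/5

1722/5


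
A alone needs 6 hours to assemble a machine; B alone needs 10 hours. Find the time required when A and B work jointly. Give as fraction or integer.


Rate of A = 1/6 job per hour
Rate of B = 1/10 job per hour
Combined rate = 1/6 + 1/10
Find common denominator: (10 + 6)/(6*10) = 16/60
Combined rate = 4/15 job per hour
Time together = 1 / (4/15) = 15/4 hours

15/4


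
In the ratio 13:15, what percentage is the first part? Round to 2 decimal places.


Total parts = 13 + 15 = 28
First part fraction = 13/28
Percentage = (13/28) * 100
= 0.464286 * 100
= 46.43%

46.43


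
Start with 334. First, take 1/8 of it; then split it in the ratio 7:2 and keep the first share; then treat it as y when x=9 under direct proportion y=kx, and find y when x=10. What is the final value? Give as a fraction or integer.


Start with 334.
Step 1: Take 1/8: 334 * 1/8 = 167/4
Step 2: Split 7:2, first share = 167/4 * 7/9 = 1169/36
Step 3: Direct prop: k = (1169/36)/9; new y = k*10 = 1169/36*10/9 = 5845/162
Final result = 5845/162

5845/162


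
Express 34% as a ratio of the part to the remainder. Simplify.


Part = 34%, Remainder = 66%
Ratio = 34:66
GCD(34, 66) = 2
Simplify: 17:33 = 17:33

17:33


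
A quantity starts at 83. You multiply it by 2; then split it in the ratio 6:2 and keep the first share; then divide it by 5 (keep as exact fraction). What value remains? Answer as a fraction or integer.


Start with 83.
Step 1: Multiply by 2: 83 * 2 = 166
Step 2: Split 6:2, first share = 166 * 6/8 = 249/2
Step 3: Divide by 5: 249/2 / 5 = 249/10
Final result = 249/10

249/10


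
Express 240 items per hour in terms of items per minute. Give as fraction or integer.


Converting from per hour to per minute
Rate = 240 items per hour
Divide by 60: 240/60
= 4 items per minute

4


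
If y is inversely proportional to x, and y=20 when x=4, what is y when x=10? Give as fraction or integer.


Inverse proportion: y = k/x
Find k: k = 4 * 20 = 80
Compute y at x=10: y = 80/10
y = 8

8


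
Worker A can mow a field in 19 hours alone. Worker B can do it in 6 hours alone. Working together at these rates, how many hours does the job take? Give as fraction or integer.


Rate of A = 1/19 job per hour
Rate of B = 1/6 job per hour
Combined rate = 1/19 + 1/6
Find common denominator: (6 + 19)/(19*6) = 25/114
Combined rate = 25/114 job per hour
Time together = 1 / (25/114) = 114/25 hours

114/25


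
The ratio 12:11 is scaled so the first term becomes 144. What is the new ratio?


Original ratio: 12:11
First term target: 144
Scale factor = 144 / 12 = 12
Multiply second term: 11 * 12 = 132
Equivalent ratio = 144:132

144:132


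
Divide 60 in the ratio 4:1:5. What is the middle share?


Ratio = 4:1:5
Total parts = 4 + 1 + 5 = 10
Value per part = 60 / 10 = 6
First share = 4 * 6 = 24
Middle share = 1 * 6 = 6
Third share = 5 * 6 = 30

6


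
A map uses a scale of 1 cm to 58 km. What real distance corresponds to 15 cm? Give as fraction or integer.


Map scale: 1 cm = 58 km
Measured distance on map = 15 cm
Set up proportion: 15 * 58 / 1
= 870 / 1
= 870 km

870


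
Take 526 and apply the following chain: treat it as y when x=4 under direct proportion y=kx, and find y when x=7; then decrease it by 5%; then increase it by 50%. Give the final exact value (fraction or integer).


Start with 526.
Step 1: Direct prop: k = (526)/4; new y = k*7 = 526*7/4 = 1841/2
Step 2: Decrease by 5%: 1841/2 * 95/100 = 34979/40
Step 3: Increase by 50%: 34979/40 * 150/100 = 104937/80
Final result = 104937/80

104937/80


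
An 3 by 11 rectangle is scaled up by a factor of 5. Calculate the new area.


Original dimensions: 3 x 11
Enlargement factor = 5
New width = 3 * 5 = 15
New height = 11 * 5 = 55
New area = 15 * 55 = 825

825


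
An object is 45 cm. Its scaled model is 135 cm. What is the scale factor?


Original length = 45 cm
Scaled length = 135 cm
Scale factor = 135 / 45
= 3

3


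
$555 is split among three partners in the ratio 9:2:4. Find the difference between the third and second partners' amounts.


Total parts = 9 + 2 + 4 = 15
Value per part = 555 / 15 = 37
Shares: 9*37=333, 2*37=74, 4*37=148
Third share = 148, second share = 74
Difference = |148 - 74| = 74

74


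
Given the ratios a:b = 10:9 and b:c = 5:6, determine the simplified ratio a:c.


Given a:b = 10:9 and b:c = 5:6
Make b consistent. Multiply first ratio by 5: a:b = 50:45
Multiply second ratio by 9: b:c = 45:54
Now b = 45 in both, so a:b:c = 50:45:54
Therefore a:c = 50:54
Simplify by GCD: a:c = 25:27

25:27


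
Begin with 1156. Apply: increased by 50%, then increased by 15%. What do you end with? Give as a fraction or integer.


Start: 1156
Step 1: increase by 50% => multiply by 150/100
  1156 * 150/100 = 1734
Step 2: increase by 15% => multiply by 115/100
  1734 * 115/100 = 19941/10
Final value = 19941/10

19941/10


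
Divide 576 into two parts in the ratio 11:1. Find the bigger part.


Total parts = 11 + 1 = 12
Value per part = 576 / 12 = 48
First share = 11 * 48 = 528
Second share = 1 * 48 = 48
Larger share = 528

528


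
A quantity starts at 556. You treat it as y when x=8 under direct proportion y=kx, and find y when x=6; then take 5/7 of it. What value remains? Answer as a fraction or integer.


Start with 556.
Step 1: Direct prop: k = (556)/8; new y = k*6 = 556*6/8 = 417
Step 2: Take 5/7: 417 * 5/7 = 2085/7
Final result = 2085/7

2085/7


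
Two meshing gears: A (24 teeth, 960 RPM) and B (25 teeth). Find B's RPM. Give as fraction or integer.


Gear ratio: teeth_A * RPM_A = teeth_B * RPM_B
24 * 960 = 25 * RPM_B
23040 = 25 * RPM_B
RPM_B = 23040 / 25
RPM_B = 4608/5

4608/5


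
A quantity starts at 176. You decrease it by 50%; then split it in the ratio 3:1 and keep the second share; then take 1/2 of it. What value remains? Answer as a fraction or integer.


Start with 176.
Step 1: Decrease by 50%: 176 * 50/100 = 88
Step 2: Split 3:1, second share = 88 * 1/4 = 22
Step 3: Take 1/2: 22 * 1/2 = 11
Final result = 11

11


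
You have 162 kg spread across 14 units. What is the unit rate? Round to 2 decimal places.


Total kg = 162
Number of units = 14
Unit rate = 162 / 14
= 11.57 kg per unit

11.57


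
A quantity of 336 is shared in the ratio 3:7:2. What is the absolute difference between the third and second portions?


Total parts = 3 + 7 + 2 = 12
Value per part = 336 / 12 = 28
Shares: 3*28=84, 7*28=196, 2*28=56
Third share = 56, second share = 196
Difference = |56 - 196| = 140

140


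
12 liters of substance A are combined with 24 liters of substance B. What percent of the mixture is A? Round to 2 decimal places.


Volume of A = 12 L
Volume of B = 24 L
Total volume = 12 + 24 = 36 L
Percentage of A = (12/36) * 100
= 33.33%

33.33


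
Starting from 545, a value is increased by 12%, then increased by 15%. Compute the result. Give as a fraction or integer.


Start: 545
Step 1: increase by 12% => multiply by 112/100
  545 * 112/100 = 3052/5
Step 2: increase by 15% => multiply by 115/100
  3052/5 * 115/100 = 17549/25
Final value = 17549/25

17549/25


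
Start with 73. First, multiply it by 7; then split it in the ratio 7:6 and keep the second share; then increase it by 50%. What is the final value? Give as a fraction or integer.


Start with 73.
Step 1: Multiply by 7: 73 * 7 = 511
Step 2: Split 7:6, second share = 511 * 6/13 = 3066/13
Step 3: Increase by 50%: 3066/13 * 150/100 = 4599/13
Final result = 4599/13

4599/13


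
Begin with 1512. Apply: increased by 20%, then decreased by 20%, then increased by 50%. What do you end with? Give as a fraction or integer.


Start: 1512
Step 1: increase by 20% => multiply by 120/100
  1512 * 120/100 = 9072/5
Step 2: decrease by 20% => multiply by 80/100
  9072/5 * 80/100 = 36288/25
Step 3: increase by 50% => multiply by 150/100
  36288/25 * 150/100 = 54432/25
Final value = 54432/25

54432/25


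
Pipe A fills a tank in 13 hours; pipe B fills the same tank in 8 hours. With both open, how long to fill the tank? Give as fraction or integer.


Rate of A = 1/13 job per hour
Rate of B = 1/8 job per hour
Combined rate = 1/13 + 1/8
Find common denominator: (8 + 13)/(13*8) = 21/104
Combined rate = 21/104 job per hour
Time together = 1 / (21/104) = 104/21 hours

104/21


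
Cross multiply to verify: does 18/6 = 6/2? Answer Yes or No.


Cross multiply to check 18/6 = 6/2
Left cross product: 18 * 2 = 36
Right cross product: 6 * 6 = 36
36 = 36
Equal, so proportions match => Yes

Yes


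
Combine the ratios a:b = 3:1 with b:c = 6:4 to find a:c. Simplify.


Given a:b = 3:1 and b:c = 6:4
Make b consistent. Multiply first ratio by 6: a:b = 18:6
Multiply second ratio by 1: b:c = 6:4
Now b = 6 in both, so a:b:c = 18:6:4
Therefore a:c = 18:4
Simplify by GCD: a:c = 9:2

9:2


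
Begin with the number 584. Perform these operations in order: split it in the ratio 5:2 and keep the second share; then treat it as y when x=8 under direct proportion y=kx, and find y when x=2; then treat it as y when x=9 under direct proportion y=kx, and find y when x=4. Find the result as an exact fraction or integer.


Start with 584.
Step 1: Split 5:2, second share = 584 * 2/7 = 1168/7
Step 2: Direct prop: k = (1168/7)/8; new y = k*2 = 1168/7*2/8 = 292/7
Step 3: Direct prop: k = (292/7)/9; new y = k*4 = 292/7*4/9 = 1168/63
Final result = 1168/63

1168/63


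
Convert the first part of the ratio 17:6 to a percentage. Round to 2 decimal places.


Total parts = 17 + 6 = 23
First part fraction = 17/23
Percentage = (17/23) * 100
= 0.73913 * 100
= 73.91%

73.91


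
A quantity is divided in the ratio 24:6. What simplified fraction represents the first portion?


Total parts = 24 + 6 = 30
First part fraction = 24/30
Simplify: 24/30 = 4/5

4/5


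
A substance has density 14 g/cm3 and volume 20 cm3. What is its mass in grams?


Using mass = density * volume
Density = 14 g/cm3
Volume = 20 cm3
Mass = 14 * 20
= 280 g

280


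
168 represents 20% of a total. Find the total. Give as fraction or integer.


Given: 168 is 20% of the whole
Set up: 168 = 20/100 * whole
whole = 168 * 100 / 20
whole = 16800 / 20
whole = 840

840


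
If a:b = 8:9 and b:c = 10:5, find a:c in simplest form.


Given a:b = 8:9 and b:c = 10:5
Make b consistent. Multiply first ratio by 10: a:b = 80:90
Multiply second ratio by 9: b:c = 90:45
Now b = 90 in both, so a:b:c = 80:90:45
Therefore a:c = 80:45
Simplify by GCD: a:c = 16:9

16:9


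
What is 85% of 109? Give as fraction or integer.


Compute 85% of 109
Convert percentage: 85% = 85/100
Multiply: 109 * 85/100
= 9265/100
= 1853/20

1853/20


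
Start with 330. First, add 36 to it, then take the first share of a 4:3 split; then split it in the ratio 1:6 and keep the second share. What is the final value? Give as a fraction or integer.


Start with 330.
Step 1: Add 36: 330+36=366; split 4:3 first = 366*4/7 = 1464/7
Step 2: Split 1:6, second share = 1464/7 * 6/7 = 8784/49
Final result = 8784/49

8784/49


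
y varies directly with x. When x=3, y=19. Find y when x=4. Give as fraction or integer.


Direct proportion: y = kx
Find k: k = 19/3 = 19/3
Compute y at x=4: y = 19/3 * 4
y = 76/3

76/3


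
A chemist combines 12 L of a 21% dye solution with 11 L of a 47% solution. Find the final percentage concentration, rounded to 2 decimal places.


Solute in mixture 1 = 21% of 12 L = 12*21/100 = 63/25 L
Solute in mixture 2 = 47% of 11 L = 11*47/100 = 517/100 L
Total solute = 63/25 + 517/100 = 769/100 L
Total volume = 12 + 11 = 23 L
Final concentration = 769/100/23 * 100 = 33.43%

33.43


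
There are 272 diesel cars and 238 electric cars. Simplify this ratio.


Find GCD(272, 238)
GCD = 34
Divide both by 34: 272/34 = 8, 238/34 = 7
Simplified ratio = 8:7

8:7


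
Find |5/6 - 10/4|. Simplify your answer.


Simplify: 5/6 = 5/6 and 10/4 = 5/2
Find common denominator: LCD = 6
Convert: 5/6 and 15/6
Difference = |5 - 15|/6 = 10/6
Simplified = 5/3

5/3


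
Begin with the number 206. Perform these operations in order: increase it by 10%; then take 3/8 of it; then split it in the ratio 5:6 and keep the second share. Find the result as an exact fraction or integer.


Start with 206.
Step 1: Increase by 10%: 206 * 110/100 = 1133/5
Step 2: Take 3/8: 1133/5 * 3/8 = 3399/40
Step 3: Split 5:6, second share = 3399/40 * 6/11 = 927/20
Final result = 927/20

927/20


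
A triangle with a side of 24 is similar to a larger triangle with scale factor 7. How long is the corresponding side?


Similar triangles have proportional sides
Scale factor = 7
Smaller side = 24
Corresponding larger side = 24 * 7
= 168

168


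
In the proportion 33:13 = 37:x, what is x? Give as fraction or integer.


Setting up: 33/13 = 37/x
Cross multiply: 33 * x = 13 * 37
33x = 481
x = 481/33
x = 481/33

481/33


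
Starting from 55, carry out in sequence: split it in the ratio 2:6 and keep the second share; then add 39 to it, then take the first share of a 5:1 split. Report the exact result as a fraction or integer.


Start with 55.
Step 1: Split 2:6, second share = 55 * 6/8 = 165/4
Step 2: Add 39: 165/4+39=321/4; split 5:1 first = 321/4*5/6 = 535/8
Final result = 535/8

535/8


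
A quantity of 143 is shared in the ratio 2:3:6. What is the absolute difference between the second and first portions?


Total parts = 2 + 3 + 6 = 11
Value per part = 143 / 11 = 13
Shares: 2*13=26, 3*13=39, 6*13=78
Second share = 39, first share = 26
Difference = |39 - 26| = 13

13


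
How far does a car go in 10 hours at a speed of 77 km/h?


Using distance = speed * time
Speed = 77 km/h
Time = 10 hours
Distance = 77 * 10
= 770 km

770


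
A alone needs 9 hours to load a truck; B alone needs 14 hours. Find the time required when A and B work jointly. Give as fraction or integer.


Rate of A = 1/9 job per hour
Rate of B = 1/14 job per hour
Combined rate = 1/9 + 1/14
Find common denominator: (14 + 9)/(9*14) = 23/126
Combined rate = 23/126 job per hour
Time together = 1 / (23/126) = 126/23 hours

126/23


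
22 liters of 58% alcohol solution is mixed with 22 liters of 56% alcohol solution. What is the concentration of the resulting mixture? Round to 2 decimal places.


Solute in mixture 1 = 58% of 22 L = 22*58/100 = 319/25 L
Solute in mixture 2 = 56% of 22 L = 22*56/100 = 308/25 L
Total solute = 319/25 + 308/25 = 627/25 L
Total volume = 22 + 22 = 44 L
Final concentration = 627/25/44 * 100 = 57.00%

57.00


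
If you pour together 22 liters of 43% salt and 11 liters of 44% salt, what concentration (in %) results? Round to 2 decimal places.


Solute in mixture 1 = 43% of 22 L = 22*43/100 = 473/50 L
Solute in mixture 2 = 44% of 11 L = 11*44/100 = 121/25 L
Total solute = 473/50 + 121/25 = 143/10 L
Total volume = 22 + 11 = 33 L
Final concentration = 143/10/33 * 100 = 43.33%

43.33


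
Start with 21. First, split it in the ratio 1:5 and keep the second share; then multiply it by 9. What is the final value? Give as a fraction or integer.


Start with 21.
Step 1: Split 1:5, second share = 21 * 5/6 = 35/2
Step 2: Multiply by 9: 35/2 * 9 = 315/2
Final result = 315/2

315/2


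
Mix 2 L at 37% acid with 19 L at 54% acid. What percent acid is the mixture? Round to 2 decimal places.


Solute in mixture 1 = 37% of 2 L = 2*37/100 = 37/50 L
Solute in mixture 2 = 54% of 19 L = 19*54/100 = 513/50 L
Total solute = 37/50 + 513/50 = 11 L
Total volume = 2 + 19 = 21 L
Final concentration = 11/21 * 100 = 52.38%

52.38


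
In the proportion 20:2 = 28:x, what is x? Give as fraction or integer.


Setting up: 20/2 = 28/x
Cross multiply: 20 * x = 2 * 28
20x = 56
x = 56/20
x = 14/5

14/5


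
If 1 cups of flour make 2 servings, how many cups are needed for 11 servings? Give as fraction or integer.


Original: 1 cups for 2 servings
Target servings = 11
Scaling factor = 11/2
New amount = 1 * 11/2
= 11/2
= 11/2 cups

11/2


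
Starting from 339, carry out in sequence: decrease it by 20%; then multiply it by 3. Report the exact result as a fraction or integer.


Start with 339.
Step 1: Decrease by 20%: 339 * 80/100 = 1356/5
Step 2: Multiply by 3: 1356/5 * 3 = 4068/5
Final result = 4068/5

4068/5


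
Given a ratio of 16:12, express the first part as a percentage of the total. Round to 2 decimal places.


Total parts = 16 + 12 = 28
First part fraction = 16/28
Percentage = (16/28) * 100
= 0.571429 * 100
= 57.14%

57.14


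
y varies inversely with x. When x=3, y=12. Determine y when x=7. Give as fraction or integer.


Inverse proportion: y = k/x
Find k: k = 3 * 12 = 36
Compute y at x=7: y = 36/7
y = 36/7

36/7


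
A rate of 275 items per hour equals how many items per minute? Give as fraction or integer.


Converting from per hour to per minute
Rate = 275 items per hour
Divide by 60: 275/60
= 55/12 items per minute

55/12


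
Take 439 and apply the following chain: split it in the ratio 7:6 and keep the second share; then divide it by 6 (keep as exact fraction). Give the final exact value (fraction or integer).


Start with 439.
Step 1: Split 7:6, second share = 439 * 6/13 = 2634/13
Step 2: Divide by 6: 2634/13 / 6 = 439/13
Final result = 439/13

439/13


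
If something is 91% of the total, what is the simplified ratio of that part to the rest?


Part = 91%, Remainder = 9%
Ratio = 91:9
GCD(91, 9) = 1
Simplify: 91:9 = 91:9

91:9


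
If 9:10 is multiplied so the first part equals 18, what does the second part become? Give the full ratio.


Original ratio: 9:10
First term target: 18
Scale factor = 18 / 9 = 2
Multiply second term: 10 * 2 = 20
Equivalent ratio = 18:20

18:20


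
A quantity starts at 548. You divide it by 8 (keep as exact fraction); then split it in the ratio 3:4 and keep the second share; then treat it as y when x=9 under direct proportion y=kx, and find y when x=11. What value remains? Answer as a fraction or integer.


Start with 548.
Step 1: Divide by 8: 548 / 8 = 137/2
Step 2: Split 3:4, second share = 137/2 * 4/7 = 274/7
Step 3: Direct prop: k = (274/7)/9; new y = k*11 = 274/7*11/9 = 3014/63
Final result = 3014/63

3014/63


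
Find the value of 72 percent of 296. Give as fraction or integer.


Compute 72% of 296
Convert percentage: 72% = 72/100
Multiply: 296 * 72/100
= 21312/100
= 5328/25

5328/25


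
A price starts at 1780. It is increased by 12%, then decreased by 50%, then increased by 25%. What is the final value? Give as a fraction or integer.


Start: 1780
Step 1: increase by 12% => multiply by 112/100
  1780 * 112/100 = 9968/5
Step 2: decrease by 50% => multiply by 50/100
  9968/5 * 50/100 = 4984/5
Step 3: increase by 25% => multiply by 125/100
  4984/5 * 125/100 = 1246
Final value = 1246

1246


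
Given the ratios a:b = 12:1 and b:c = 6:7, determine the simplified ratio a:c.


Given a:b = 12:1 and b:c = 6:7
Make b consistent. Multiply first ratio by 6: a:b = 72:6
Multiply second ratio by 1: b:c = 6:7
Now b = 6 in both, so a:b:c = 72:6:7
Therefore a:c = 72:7
Simplify by GCD: a:c = 72:7

72:7


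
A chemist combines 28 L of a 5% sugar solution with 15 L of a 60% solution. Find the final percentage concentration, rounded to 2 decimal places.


Solute in mixture 1 = 5% of 28 L = 28*5/100 = 7/5 L
Solute in mixture 2 = 60% of 15 L = 15*60/100 = 9 L
Total solute = 7/5 + 9 = 52/5 L
Total volume = 28 + 15 = 43 L
Final concentration = 52/5/43 * 100 = 24.19%

24.19


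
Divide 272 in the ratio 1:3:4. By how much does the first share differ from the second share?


Total parts = 1 + 3 + 4 = 8
Value per part = 272 / 8 = 34
Shares: 1*34=34, 3*34=102, 4*34=136
First share = 34, second share = 102
Difference = |34 - 102| = 68

68


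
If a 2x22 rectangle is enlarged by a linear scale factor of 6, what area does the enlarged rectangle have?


Original dimensions: 2 x 22
Enlargement factor = 6
New width = 2 * 6 = 12
New height = 22 * 6 = 132
New area = 12 * 132 = 1584

1584


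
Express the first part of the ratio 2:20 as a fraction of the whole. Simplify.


Total parts = 2 + 20 = 22
First part fraction = 2/22
Simplify: 2/22 = 1/11

1/11


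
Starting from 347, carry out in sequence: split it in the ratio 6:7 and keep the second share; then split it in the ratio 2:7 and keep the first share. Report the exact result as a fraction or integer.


Start with 347.
Step 1: Split 6:7, second share = 347 * 7/13 = 2429/13
Step 2: Split 2:7, first share = 2429/13 * 2/9 = 4858/117
Final result = 4858/117

4858/117


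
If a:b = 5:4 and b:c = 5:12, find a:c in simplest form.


Given a:b = 5:4 and b:c = 5:12
Make b consistent. Multiply first ratio by 5: a:b = 25:20
Multiply second ratio by 4: b:c = 20:48
Now b = 20 in both, so a:b:c = 25:20:48
Therefore a:c = 25:48
Simplify by GCD: a:c = 25:48

25:48


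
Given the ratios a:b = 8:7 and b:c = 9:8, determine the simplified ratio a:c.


Given a:b = 8:7 and b:c = 9:8
Make b consistent. Multiply first ratio by 9: a:b = 72:63
Multiply second ratio by 7: b:c = 63:56
Now b = 63 in both, so a:b:c = 72:63:56
Therefore a:c = 72:56
Simplify by GCD: a:c = 9:7

9:7


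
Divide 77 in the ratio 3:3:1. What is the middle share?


Ratio = 3:3:1
Total parts = 3 + 3 + 1 = 7
Value per part = 77 / 7 = 11
First share = 3 * 11 = 33
Middle share = 3 * 11 = 33
Third share = 1 * 11 = 11

33


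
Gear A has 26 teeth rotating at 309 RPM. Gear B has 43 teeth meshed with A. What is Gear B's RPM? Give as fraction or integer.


Gear ratio: teeth_A * RPM_A = teeth_B * RPM_B
26 * 309 = 43 * RPM_B
8034 = 43 * RPM_B
RPM_B = 8034 / 43
RPM_B = 8034/43

8034/43


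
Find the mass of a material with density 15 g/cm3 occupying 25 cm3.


Using mass = density * volume
Density = 15 g/cm3
Volume = 25 cm3
Mass = 15 * 25
= 375 g

375


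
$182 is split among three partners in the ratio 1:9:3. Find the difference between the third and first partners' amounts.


Total parts = 1 + 9 + 3 = 13
Value per part = 182 / 13 = 14
Shares: 1*14=14, 9*14=126, 3*14=42
Third share = 42, first share = 14
Difference = |42 - 14| = 28

28


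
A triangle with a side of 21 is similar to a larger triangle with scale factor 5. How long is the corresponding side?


Similar triangles have proportional sides
Scale factor = 5
Smaller side = 21
Corresponding larger side = 21 * 5
= 105

105


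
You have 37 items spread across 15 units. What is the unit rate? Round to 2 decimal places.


Total items = 37
Number of units = 15
Unit rate = 37 / 15
= 2.47 items per unit

2.47


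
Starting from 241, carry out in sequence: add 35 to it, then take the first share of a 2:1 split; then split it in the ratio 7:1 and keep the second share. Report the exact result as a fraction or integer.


Start with 241.
Step 1: Add 35: 241+35=276; split 2:1 first = 276*2/3 = 184
Step 2: Split 7:1, second share = 184 * 1/8 = 23
Final result = 23

23


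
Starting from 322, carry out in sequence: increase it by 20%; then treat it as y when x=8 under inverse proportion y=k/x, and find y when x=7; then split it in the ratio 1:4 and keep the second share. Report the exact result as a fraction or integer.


Start with 322.
Step 1: Increase by 20%: 322 * 120/100 = 1932/5
Step 2: Inverse prop: k = (1932/5)*8; new y = k/7 = 1932/5*8/7 = 2208/5
Step 3: Split 1:4, second share = 2208/5 * 4/5 = 8832/25
Final result = 8832/25

8832/25


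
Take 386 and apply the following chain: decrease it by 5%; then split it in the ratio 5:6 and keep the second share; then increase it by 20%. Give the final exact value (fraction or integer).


Start with 386.
Step 1: Decrease by 5%: 386 * 95/100 = 3667/10
Step 2: Split 5:6, second share = 3667/10 * 6/11 = 11001/55
Step 3: Increase by 20%: 11001/55 * 120/100 = 66006/275
Final result = 66006/275

66006/275


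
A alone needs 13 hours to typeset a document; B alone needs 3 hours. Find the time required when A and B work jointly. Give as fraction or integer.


Rate of A = 1/13 job per hour
Rate of B = 1/3 job per hour
Combined rate = 1/13 + 1/3
Find common denominator: (3 + 13)/(13*3) = 16/39
Combined rate = 16/39 job per hour
Time together = 1 / (16/39) = 39/16 hours

39/16


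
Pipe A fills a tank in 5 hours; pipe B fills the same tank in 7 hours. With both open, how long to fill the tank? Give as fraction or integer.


Rate of A = 1/5 job per hour
Rate of B = 1/7 job per hour
Combined rate = 1/5 + 1/7
Find common denominator: (7 + 5)/(5*7) = 12/35
Combined rate = 12/35 job per hour
Time together = 1 / (12/35) = 35/12 hours

35/12


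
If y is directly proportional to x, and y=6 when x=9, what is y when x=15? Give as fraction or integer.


Direct proportion: y = kx
Find k: k = 6/9 = 2/3
Compute y at x=15: y = 2/3 * 15
y = 10

10


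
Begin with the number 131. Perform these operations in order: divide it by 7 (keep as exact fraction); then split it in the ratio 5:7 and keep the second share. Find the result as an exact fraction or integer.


Start with 131.
Step 1: Divide by 7: 131 / 7 = 131/7
Step 2: Split 5:7, second share = 131/7 * 7/12 = 131/12
Final result = 131/12

131/12


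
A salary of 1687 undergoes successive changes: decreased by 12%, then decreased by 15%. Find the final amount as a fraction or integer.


Start: 1687
Step 1: decrease by 12% => multiply by 88/100
  1687 * 88/100 = 37114/25
Step 2: decrease by 15% => multiply by 85/100
  37114/25 * 85/100 = 315469/250
Final value = 315469/250

315469/250


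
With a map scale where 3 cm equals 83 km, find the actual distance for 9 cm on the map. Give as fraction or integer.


Map scale: 3 cm = 83 km
Measured distance on map = 9 cm
Set up proportion: 9 * 83 / 3
= 747 / 3
= 249 km

249


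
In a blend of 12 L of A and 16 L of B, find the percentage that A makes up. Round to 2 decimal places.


Volume of A = 12 L
Volume of B = 16 L
Total volume = 12 + 16 = 28 L
Percentage of A = (12/28) * 100
= 42.86%

42.86


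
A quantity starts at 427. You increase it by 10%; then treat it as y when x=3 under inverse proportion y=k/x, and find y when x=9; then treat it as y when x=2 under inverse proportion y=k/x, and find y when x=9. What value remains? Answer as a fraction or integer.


Start with 427.
Step 1: Increase by 10%: 427 * 110/100 = 4697/10
Step 2: Inverse prop: k = (4697/10)*3; new y = k/9 = 4697/10*3/9 = 4697/30
Step 3: Inverse prop: k = (4697/30)*2; new y = k/9 = 4697/30*2/9 = 4697/135
Final result = 4697/135

4697/135


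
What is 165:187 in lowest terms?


Find GCD(165, 187)
GCD = 11
Divide both by 11: 165/11 = 15, 187/11 = 17
Simplified ratio = 15:17

15:17


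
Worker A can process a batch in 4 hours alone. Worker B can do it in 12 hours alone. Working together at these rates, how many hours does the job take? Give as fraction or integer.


Rate of A = 1/4 job per hour
Rate of B = 1/12 job per hour
Combined rate = 1/4 + 1/12
Find common denominator: (12 + 4)/(4*12) = 16/48
Combined rate = 1/3 job per hour
Time together = 1 / (1/3) = 3 hours

3


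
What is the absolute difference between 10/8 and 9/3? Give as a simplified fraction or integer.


Simplify: 10/8 = 5/4 and 9/3 = 3
Find common denominator: LCD = 4
Convert: 5/4 and 12/4
Difference = |5 - 12|/4 = 7/4
Simplified = 7/4

7/4


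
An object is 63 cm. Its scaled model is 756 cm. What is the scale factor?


Original length = 63 cm
Scaled length = 756 cm
Scale factor = 756 / 63
= 12

12


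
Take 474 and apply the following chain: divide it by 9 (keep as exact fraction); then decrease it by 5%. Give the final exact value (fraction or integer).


Start with 474.
Step 1: Divide by 9: 474 / 9 = 158/3
Step 2: Decrease by 5%: 158/3 * 95/100 = 1501/30
Final result = 1501/30

1501/30


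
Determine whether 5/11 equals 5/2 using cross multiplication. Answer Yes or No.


Cross multiply to check 5/11 = 5/2
Left cross product: 5 * 2 = 10
Right cross product: 11 * 5 = 55
10 != 55
Not equal, so proportions differ => No

No


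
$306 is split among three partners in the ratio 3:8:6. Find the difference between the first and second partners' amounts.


Total parts = 3 + 8 + 6 = 17
Value per part = 306 / 17 = 18
Shares: 3*18=54, 8*18=144, 6*18=108
First share = 54, second share = 144
Difference = |54 - 144| = 90

90


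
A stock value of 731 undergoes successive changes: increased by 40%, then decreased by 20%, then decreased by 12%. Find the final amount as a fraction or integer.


Start: 731
Step 1: increase by 40% => multiply by 140/100
  731 * 140/100 = 5117/5
Step 2: decrease by 20% => multiply by 80/100
  5117/5 * 80/100 = 20468/25
Step 3: decrease by 12% => multiply by 88/100
  20468/25 * 88/100 = 450296/625
Final value = 450296/625

450296/625


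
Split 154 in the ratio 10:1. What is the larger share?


Total parts = 10 + 1 = 11
Value per part = 154 / 11 = 14
First share = 10 * 14 = 140
Second share = 1 * 14 = 14
Larger share = 140

140


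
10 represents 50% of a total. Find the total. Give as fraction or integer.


Given: 10 is 50% of the whole
Set up: 10 = 50/100 * whole
whole = 10 * 100 / 50
whole = 1000 / 50
whole = 20

20


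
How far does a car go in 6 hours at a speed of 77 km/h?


Using distance = speed * time
Speed = 77 km/h
Time = 6 hours
Distance = 77 * 6
= 462 km

462


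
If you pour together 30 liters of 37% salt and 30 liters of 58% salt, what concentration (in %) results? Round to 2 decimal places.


Solute in mixture 1 = 37% of 30 L = 30*37/100 = 111/10 L
Solute in mixture 2 = 58% of 30 L = 30*58/100 = 87/5 L
Total solute = 111/10 + 87/5 = 57/2 L
Total volume = 30 + 30 = 60 L
Final concentration = 57/2/60 * 100 = 47.50%

47.50


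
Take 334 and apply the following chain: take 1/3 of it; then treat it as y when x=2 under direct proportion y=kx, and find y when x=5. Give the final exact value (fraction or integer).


Start with 334.
Step 1: Take 1/3: 334 * 1/3 = 334/3
Step 2: Direct prop: k = (334/3)/2; new y = k*5 = 334/3*5/2 = 835/3
Final result = 835/3

835/3


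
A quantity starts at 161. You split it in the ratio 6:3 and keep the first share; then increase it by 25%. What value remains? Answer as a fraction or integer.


Start with 161.
Step 1: Split 6:3, first share = 161 * 6/9 = 322/3
Step 2: Increase by 25%: 322/3 * 125/100 = 805/6
Final result = 805/6

805/6


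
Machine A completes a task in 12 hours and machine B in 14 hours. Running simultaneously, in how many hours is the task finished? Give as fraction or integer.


Rate of A = 1/12 job per hour
Rate of B = 1/14 job per hour
Combined rate = 1/12 + 1/14
Find common denominator: (14 + 12)/(12*14) = 26/168
Combined rate = 13/84 job per hour
Time together = 1 / (13/84) = 84/13 hours

84/13


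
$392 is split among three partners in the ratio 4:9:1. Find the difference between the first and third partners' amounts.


Total parts = 4 + 9 + 1 = 14
Value per part = 392 / 14 = 28
Shares: 4*28=112, 9*28=252, 1*28=28
First share = 112, third share = 28
Difference = |112 - 28| = 84

84


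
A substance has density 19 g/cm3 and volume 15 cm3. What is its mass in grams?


Using mass = density * volume
Density = 19 g/cm3
Volume = 15 cm3
Mass = 19 * 15
= 285 g

285


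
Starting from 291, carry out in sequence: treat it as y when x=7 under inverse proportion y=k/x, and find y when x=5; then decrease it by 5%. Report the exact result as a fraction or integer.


Start with 291.
Step 1: Inverse prop: k = (291)*7; new y = k/5 = 291*7/5 = 2037/5
Step 2: Decrease by 5%: 2037/5 * 95/100 = 38703/100
Final result = 38703/100

38703/100


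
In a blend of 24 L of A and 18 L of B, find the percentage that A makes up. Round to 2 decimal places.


Volume of A = 24 L
Volume of B = 18 L
Total volume = 24 + 18 = 42 L
Percentage of A = (24/42) * 100
= 57.14%

57.14


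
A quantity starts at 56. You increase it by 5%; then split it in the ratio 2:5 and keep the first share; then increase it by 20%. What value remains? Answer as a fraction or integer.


Start with 56.
Step 1: Increase by 5%: 56 * 105/100 = 294/5
Step 2: Split 2:5, first share = 294/5 * 2/7 = 84/5
Step 3: Increase by 20%: 84/5 * 120/100 = 504/25
Final result = 504/25

504/25


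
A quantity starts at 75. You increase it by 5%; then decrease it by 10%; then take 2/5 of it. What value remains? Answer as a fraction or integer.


Start with 75.
Step 1: Increase by 5%: 75 * 105/100 = 315/4
Step 2: Decrease by 10%: 315/4 * 90/100 = 567/8
Step 3: Take 2/5: 567/8 * 2/5 = 567/20
Final result = 567/20

567/20


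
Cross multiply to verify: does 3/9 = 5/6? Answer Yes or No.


Cross multiply to check 3/9 = 5/6
Left cross product: 3 * 6 = 18
Right cross product: 9 * 5 = 45
18 != 45
Not equal, so proportions differ => No

No


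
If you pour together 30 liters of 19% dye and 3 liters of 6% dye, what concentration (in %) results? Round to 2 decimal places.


Solute in mixture 1 = 19% of 30 L = 30*19/100 = 57/10 L
Solute in mixture 2 = 6% of 3 L = 3*6/100 = 9/50 L
Total solute = 57/10 + 9/50 = 147/25 L
Total volume = 30 + 3 = 33 L
Final concentration = 147/25/33 * 100 = 17.82%

17.82


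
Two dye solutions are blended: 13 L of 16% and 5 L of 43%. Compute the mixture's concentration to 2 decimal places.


Solute in mixture 1 = 16% of 13 L = 13*16/100 = 52/25 L
Solute in mixture 2 = 43% of 5 L = 5*43/100 = 43/20 L
Total solute = 52/25 + 43/20 = 423/100 L
Total volume = 13 + 5 = 18 L
Final concentration = 423/100/18 * 100 = 23.50%

23.50


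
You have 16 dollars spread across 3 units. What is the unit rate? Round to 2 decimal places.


Total dollars = 16
Number of units = 3
Unit rate = 16 / 3
= 5.33 dollars per unit

5.33


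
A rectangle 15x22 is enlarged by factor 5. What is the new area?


Original dimensions: 15 x 22
Enlargement factor = 5
New width = 15 * 5 = 75
New height = 22 * 5 = 110
New area = 75 * 110 = 8250

8250


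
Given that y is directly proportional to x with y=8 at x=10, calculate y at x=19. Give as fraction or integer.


Direct proportion: y = kx
Find k: k = 8/10 = 4/5
Compute y at x=19: y = 4/5 * 19
y = 76/5

76/5


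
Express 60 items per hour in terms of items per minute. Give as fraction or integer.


Converting from per hour to per minute
Rate = 60 items per hour
Divide by 60: 60/60
= 1 items per minute

1


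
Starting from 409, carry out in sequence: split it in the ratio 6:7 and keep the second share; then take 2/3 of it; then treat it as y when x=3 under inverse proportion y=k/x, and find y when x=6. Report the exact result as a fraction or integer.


Start with 409.
Step 1: Split 6:7, second share = 409 * 7/13 = 2863/13
Step 2: Take 2/3: 2863/13 * 2/3 = 5726/39
Step 3: Inverse prop: k = (5726/39)*3; new y = k/6 = 5726/39*3/6 = 2863/39
Final result = 2863/39

2863/39
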